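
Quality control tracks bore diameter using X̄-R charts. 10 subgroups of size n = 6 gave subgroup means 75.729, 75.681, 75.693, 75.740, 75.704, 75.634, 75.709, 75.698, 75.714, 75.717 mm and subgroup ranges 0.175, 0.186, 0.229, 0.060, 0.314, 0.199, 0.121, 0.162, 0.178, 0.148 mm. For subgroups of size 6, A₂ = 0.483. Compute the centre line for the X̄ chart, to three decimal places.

75.702

X̄̄ = (75.729 + 75.681 + 75.693 + 75.740 + 75.704 + 75.634 + 75.709 + 75.698 + 75.714 + 75.717) / 10 = 757.0190 / 10 = 75.7019
CL = X̄̄ = 75.7019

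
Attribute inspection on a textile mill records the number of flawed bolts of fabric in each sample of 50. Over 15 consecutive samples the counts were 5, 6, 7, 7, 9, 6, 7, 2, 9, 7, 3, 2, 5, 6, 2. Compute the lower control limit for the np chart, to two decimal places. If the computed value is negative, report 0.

0.00

p̄ = Σdᵢ / (k·n) = 83 / (15 × 50) = 0.11067
LCL = np̄ − 3·√(np̄(1−p̄)) = 5.5333 − 3 × 2.2183 = -1.1216 → 0 (negative, so LCL = 0)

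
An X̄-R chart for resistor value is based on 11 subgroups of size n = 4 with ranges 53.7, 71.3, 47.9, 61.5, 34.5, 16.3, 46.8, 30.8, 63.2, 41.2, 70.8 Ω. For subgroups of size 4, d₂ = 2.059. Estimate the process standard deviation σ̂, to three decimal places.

23.754

R̄ = (53.7 + 71.3 + 47.9 + 61.5 + 34.5 + 16.3 + 46.8 + 30.8 + 63.2 + 41.2 + 70.8) / 11 = 48.9091
σ̂ = R̄ / d₂ = 48.9091 / 2.059 = 23.7538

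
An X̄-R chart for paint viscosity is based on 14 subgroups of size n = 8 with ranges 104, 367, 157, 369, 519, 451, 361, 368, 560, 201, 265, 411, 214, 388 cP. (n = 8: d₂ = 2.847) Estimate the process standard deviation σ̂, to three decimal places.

R̄ = (104 + 367 + 157 + 369 + 519 + 451 + 361 + 368 + 560 + 201 + 265 + 411 + 214 + 388) / 14 = 338.2143
σ̂ = R̄ / d₂ = 338.2143 / 2.847 = 118.7967

118.797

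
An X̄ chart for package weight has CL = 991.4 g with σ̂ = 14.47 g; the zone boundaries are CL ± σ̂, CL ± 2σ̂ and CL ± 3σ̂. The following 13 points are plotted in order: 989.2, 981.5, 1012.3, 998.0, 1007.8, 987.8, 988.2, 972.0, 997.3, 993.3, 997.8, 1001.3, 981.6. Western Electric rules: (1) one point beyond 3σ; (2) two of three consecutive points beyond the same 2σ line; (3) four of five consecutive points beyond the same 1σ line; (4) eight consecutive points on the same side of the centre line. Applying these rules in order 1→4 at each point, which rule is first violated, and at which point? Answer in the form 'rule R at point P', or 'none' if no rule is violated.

none

Zone of each point (C = within 1σ̂, B = 1σ̂–2σ̂, A = 2σ̂–3σ̂, * = beyond 3σ̂; sign = side of CL): 1:-C, 2:-C, 3:+B, 4:+C, 5:+B, 6:-C, 7:-C, 8:-B, 9:+C, 10:+C, 11:+C, 12:+C, 13:-C
No rule fires across all 13 points.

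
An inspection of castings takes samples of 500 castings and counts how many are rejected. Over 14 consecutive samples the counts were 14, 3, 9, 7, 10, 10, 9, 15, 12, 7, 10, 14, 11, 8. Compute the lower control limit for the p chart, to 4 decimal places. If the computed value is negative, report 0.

p̄ = Σdᵢ / (k·n) = 139 / (14 × 500) = 0.01986
LCL = p̄ − 3·√(p̄(1−p̄)/n) = 0.01986 − 3 × 0.00624 = 0.00114

0.0011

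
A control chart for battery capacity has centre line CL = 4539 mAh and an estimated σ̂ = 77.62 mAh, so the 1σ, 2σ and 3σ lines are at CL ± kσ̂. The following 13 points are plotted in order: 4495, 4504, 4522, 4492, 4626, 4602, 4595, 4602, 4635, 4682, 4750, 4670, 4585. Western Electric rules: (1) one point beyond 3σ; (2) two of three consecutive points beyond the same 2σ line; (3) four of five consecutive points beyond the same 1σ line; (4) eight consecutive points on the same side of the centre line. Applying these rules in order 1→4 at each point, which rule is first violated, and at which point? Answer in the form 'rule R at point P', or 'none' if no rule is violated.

rule 3 at point 12

Zone of each point (C = within 1σ̂, B = 1σ̂–2σ̂, A = 2σ̂–3σ̂, * = beyond 3σ̂; sign = side of CL): 1:-C, 2:-C, 3:-C, 4:-C, 5:+B, 6:+C, 7:+C, 8:+C, 9:+B, 10:+B, 11:+A, 12:+B, 13:+C
Rule 3 (four of five consecutive points beyond the same 1σ limit) is satisfied at point 12.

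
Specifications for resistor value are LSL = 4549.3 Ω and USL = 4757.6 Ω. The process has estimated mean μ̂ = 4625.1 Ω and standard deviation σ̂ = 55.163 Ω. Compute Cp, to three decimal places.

0.629

Cp = (USL − LSL) / (6σ̂) = (4757.6 − 4549.3) / (6 × 55.163) = 208.3000 / 330.9780 = 0.6293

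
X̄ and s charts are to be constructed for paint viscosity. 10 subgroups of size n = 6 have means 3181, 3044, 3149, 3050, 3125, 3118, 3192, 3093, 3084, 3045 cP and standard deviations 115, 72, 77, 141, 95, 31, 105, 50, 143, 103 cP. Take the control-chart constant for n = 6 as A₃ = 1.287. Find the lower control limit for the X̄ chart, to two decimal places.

2988.15

X̄̄ = (3181 + 3044 + 3149 + 3050 + 3125 + 3118 + 3192 + 3093 + 3084 + 3045) / 10 = 3108.1000
s̄ = (115 + 72 + 77 + 141 + 95 + 31 + 105 + 50 + 143 + 103) / 10 = 93.2000
LCL = X̄̄ − A₃·s̄ = 3108.1000 − 1.287 × 93.2000 = 2988.1516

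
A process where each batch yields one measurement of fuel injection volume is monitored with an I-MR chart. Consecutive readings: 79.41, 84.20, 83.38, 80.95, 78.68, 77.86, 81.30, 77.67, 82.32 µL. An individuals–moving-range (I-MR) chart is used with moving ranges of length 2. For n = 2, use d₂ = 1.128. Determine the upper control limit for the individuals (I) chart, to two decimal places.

X̄ = (79.41 + 84.20 + 83.38 + 80.95 + 78.68 + 77.86 + 81.30 + 77.67 + 82.32) / 9 = 80.6411
Moving ranges: 4.79, 0.82, 2.43, 2.27, 0.82, 3.44, 3.63, 4.65; M̄R̄ = 22.8500 / 8 = 2.8563
UCL = X̄ + 3·M̄R̄/d₂ = 80.6411 + 3 × 2.8563 / 1.128 = 88.2375

88.24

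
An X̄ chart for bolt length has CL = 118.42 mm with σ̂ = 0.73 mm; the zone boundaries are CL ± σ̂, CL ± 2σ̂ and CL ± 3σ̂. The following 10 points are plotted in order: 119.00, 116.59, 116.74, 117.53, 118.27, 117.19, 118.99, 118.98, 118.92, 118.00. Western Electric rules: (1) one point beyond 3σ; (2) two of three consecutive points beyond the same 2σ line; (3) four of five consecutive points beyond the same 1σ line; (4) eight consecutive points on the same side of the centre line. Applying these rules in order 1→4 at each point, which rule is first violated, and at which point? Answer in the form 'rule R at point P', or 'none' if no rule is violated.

Zone of each point (C = within 1σ̂, B = 1σ̂–2σ̂, A = 2σ̂–3σ̂, * = beyond 3σ̂; sign = side of CL): 1:+C, 2:-A, 3:-A, 4:-B, 5:-C, 6:-B, 7:+C, 8:+C, 9:+C, 10:-C
Rule 2 (two of three consecutive points beyond the same 2σ limit) is satisfied at point 3.

rule 2 at point 3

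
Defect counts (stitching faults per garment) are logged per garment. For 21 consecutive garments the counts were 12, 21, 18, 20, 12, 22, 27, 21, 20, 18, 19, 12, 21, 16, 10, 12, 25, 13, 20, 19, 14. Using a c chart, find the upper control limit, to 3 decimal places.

30.341

c̄ = (12 + 21 + 18 + 20 + 12 + 22 + 27 + 21 + 20 + 18 + 19 + 12 + 21 + 16 + 10 + 12 + 25 + 13 + 20 + 19 + 14) / 21 = 372 / 21 = 17.7143
UCL = c̄ + 3√c̄ = 17.7143 + 3 × √17.7143 = 17.7143 + 3 × 4.2088 = 30.3408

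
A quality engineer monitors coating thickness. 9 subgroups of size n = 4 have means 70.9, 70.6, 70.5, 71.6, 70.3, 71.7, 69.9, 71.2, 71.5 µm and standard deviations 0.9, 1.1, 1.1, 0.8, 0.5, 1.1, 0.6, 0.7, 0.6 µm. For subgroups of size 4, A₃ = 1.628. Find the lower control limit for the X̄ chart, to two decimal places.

X̄̄ = (70.9 + 70.6 + 70.5 + 71.6 + 70.3 + 71.7 + 69.9 + 71.2 + 71.5) / 9 = 70.9111
s̄ = (0.9 + 1.1 + 1.1 + 0.8 + 0.5 + 1.1 + 0.6 + 0.7 + 0.6) / 9 = 0.8222
LCL = X̄̄ − A₃·s̄ = 70.9111 − 1.628 × 0.8222 = 69.5725

69.57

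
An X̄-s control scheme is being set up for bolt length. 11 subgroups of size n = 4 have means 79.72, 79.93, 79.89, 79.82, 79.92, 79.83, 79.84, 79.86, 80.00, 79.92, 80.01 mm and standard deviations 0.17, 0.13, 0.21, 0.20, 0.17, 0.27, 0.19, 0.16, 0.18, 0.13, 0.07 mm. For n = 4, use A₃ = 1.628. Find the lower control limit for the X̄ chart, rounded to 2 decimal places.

79.61

X̄̄ = (79.72 + 79.93 + 79.89 + 79.82 + 79.92 + 79.83 + 79.84 + 79.86 + 80.00 + 79.92 + 80.01) / 11 = 79.8855
s̄ = (0.17 + 0.13 + 0.21 + 0.20 + 0.17 + 0.27 + 0.19 + 0.16 + 0.18 + 0.13 + 0.07) / 11 = 0.1709
LCL = X̄̄ − A₃·s̄ = 79.8855 − 1.628 × 0.1709 = 79.6072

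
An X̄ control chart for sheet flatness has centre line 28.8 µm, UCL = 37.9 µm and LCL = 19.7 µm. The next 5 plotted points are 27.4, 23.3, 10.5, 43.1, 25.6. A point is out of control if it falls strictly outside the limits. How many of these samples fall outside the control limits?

2

Compare each point to [19.7, 37.9]: sample 3 = 10.5 < LCL; sample 4 = 43.1 > UCL.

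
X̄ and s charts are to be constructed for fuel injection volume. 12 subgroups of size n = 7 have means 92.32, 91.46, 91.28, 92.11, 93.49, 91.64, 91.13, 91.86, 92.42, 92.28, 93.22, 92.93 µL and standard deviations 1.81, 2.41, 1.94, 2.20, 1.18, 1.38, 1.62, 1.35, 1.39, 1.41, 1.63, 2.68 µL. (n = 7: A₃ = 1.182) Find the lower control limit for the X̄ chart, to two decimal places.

X̄̄ = (92.32 + 91.46 + 91.28 + 92.11 + 93.49 + 91.64 + 91.13 + 91.86 + 92.42 + 92.28 + 93.22 + 92.93) / 12 = 92.1783
s̄ = (1.81 + 2.41 + 1.94 + 2.20 + 1.18 + 1.38 + 1.62 + 1.35 + 1.39 + 1.41 + 1.63 + 2.68) / 12 = 1.7500
LCL = X̄̄ − A₃·s̄ = 92.1783 − 1.182 × 1.7500 = 90.1098

90.11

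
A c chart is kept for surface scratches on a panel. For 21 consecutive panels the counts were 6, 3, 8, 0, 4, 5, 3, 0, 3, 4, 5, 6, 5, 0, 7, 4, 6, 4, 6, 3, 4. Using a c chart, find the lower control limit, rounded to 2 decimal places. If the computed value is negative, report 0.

0.00

c̄ = (6 + 3 + 8 + 0 + 4 + 5 + 3 + 0 + 3 + 4 + 5 + 6 + 5 + 0 + 7 + 4 + 6 + 4 + 6 + 3 + 4) / 21 = 86 / 21 = 4.0952
LCL = c̄ − 3√c̄ = 4.0952 − 3 × 2.0237 = -1.9758 → 0 (cannot be negative)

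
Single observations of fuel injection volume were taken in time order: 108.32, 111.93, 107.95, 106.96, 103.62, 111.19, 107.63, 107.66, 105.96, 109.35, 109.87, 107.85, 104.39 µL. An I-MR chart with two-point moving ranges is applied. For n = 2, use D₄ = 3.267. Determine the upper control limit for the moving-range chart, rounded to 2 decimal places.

Moving ranges: 3.61, 3.98, 0.99, 3.34, 7.57, 3.56, 0.03, 1.70, 3.39, 0.52, 2.02, 3.46; M̄R̄ = 34.1700 / 12 = 2.8475
UCL_MR = D₄·M̄R̄ = 3.267 × 2.8475 = 9.3028

9.30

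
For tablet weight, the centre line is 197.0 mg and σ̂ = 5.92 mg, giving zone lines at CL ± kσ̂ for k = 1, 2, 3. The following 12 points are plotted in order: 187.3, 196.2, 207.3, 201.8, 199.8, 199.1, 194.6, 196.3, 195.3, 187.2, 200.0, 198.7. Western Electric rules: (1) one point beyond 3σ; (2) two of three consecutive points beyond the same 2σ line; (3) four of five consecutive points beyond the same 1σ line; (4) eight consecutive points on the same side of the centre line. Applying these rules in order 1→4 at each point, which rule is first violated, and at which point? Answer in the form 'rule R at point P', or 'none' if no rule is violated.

Zone of each point (C = within 1σ̂, B = 1σ̂–2σ̂, A = 2σ̂–3σ̂, * = beyond 3σ̂; sign = side of CL): 1:-B, 2:-C, 3:+B, 4:+C, 5:+C, 6:+C, 7:-C, 8:-C, 9:-C, 10:-B, 11:+C, 12:+C
No rule fires across all 12 points.

none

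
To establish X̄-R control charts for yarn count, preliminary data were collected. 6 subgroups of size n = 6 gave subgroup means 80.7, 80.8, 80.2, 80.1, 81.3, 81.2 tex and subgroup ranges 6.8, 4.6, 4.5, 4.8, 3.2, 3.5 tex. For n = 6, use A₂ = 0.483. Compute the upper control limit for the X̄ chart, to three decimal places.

X̄̄ = (80.7 + 80.8 + 80.2 + 80.1 + 81.3 + 81.2) / 6 = 484.3000 / 6 = 80.7167
R̄ = (6.8 + 4.6 + 4.5 + 4.8 + 3.2 + 3.5) / 6 = 27.4000 / 6 = 4.5667
UCL = X̄̄ + A₂·R̄ = 80.7167 + 0.483 × 4.5667 = 82.9224

82.922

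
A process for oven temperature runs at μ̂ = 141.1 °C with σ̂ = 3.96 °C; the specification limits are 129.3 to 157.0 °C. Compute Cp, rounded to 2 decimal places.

1.17

Cp = (USL − LSL) / (6σ̂) = (157.0 − 129.3) / (6 × 3.96) = 27.7000 / 23.7600 = 1.1658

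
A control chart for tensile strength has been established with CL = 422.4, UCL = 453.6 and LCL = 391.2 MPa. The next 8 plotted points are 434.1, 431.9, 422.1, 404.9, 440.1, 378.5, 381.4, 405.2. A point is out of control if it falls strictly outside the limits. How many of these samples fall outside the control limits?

Compare each point to [391.2, 453.6]: sample 6 = 378.5 < LCL; sample 7 = 381.4 < LCL.

2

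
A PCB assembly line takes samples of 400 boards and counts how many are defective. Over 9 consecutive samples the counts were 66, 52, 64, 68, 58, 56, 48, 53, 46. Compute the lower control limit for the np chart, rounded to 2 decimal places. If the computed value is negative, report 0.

p̄ = Σdᵢ / (k·n) = 511 / (9 × 400) = 0.14194
LCL = np̄ − 3·√(np̄(1−p̄)) = 56.7778 − 3 × 6.9799 = 35.8382

35.84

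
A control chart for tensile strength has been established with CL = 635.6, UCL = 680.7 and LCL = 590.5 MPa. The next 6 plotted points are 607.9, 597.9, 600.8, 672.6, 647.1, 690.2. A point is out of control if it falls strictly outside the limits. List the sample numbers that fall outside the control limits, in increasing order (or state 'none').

6

Compare each point to [590.5, 680.7]: sample 6 = 690.2 > UCL.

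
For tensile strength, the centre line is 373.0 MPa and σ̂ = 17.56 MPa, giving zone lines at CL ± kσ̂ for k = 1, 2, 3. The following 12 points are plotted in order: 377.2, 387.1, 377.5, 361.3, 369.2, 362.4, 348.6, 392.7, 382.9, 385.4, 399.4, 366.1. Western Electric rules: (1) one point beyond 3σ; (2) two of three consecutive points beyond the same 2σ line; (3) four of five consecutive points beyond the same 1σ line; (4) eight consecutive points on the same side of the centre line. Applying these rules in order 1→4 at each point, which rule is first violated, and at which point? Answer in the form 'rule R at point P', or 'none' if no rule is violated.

none

Zone of each point (C = within 1σ̂, B = 1σ̂–2σ̂, A = 2σ̂–3σ̂, * = beyond 3σ̂; sign = side of CL): 1:+C, 2:+C, 3:+C, 4:-C, 5:-C, 6:-C, 7:-B, 8:+B, 9:+C, 10:+C, 11:+B, 12:-C
No rule fires across all 12 points.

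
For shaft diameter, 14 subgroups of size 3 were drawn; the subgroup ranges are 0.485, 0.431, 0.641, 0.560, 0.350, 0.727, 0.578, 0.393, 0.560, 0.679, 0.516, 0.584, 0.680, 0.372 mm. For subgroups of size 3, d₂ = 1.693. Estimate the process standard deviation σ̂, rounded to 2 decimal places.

R̄ = (0.485 + 0.431 + 0.641 + 0.560 + 0.350 + 0.727 + 0.578 + 0.393 + 0.560 + 0.679 + 0.516 + 0.584 + 0.680 + 0.372) / 14 = 0.5397
σ̂ = R̄ / d₂ = 0.5397 / 1.693 = 0.3188

0.32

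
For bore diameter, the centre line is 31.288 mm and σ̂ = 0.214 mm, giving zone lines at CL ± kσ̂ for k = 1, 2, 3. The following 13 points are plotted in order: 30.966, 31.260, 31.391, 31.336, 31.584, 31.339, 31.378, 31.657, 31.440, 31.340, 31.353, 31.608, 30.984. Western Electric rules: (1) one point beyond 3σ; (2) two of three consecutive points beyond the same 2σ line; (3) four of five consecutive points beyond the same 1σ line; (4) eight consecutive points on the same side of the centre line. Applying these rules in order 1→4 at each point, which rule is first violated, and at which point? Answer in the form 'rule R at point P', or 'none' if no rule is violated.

Zone of each point (C = within 1σ̂, B = 1σ̂–2σ̂, A = 2σ̂–3σ̂, * = beyond 3σ̂; sign = side of CL): 1:-B, 2:-C, 3:+C, 4:+C, 5:+B, 6:+C, 7:+C, 8:+B, 9:+C, 10:+C, 11:+C, 12:+B, 13:-B
Rule 4 (eight consecutive points on the same side of the centre line) is satisfied at point 10.

rule 4 at point 10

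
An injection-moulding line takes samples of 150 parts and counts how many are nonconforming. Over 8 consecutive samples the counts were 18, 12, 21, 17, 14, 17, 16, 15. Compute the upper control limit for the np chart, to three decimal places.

p̄ = Σdᵢ / (k·n) = 130 / (8 × 150) = 0.10833
UCL = np̄ + 3·√(np̄(1−p̄)) = 16.2500 + 3 × √(16.2500×0.89167) = 16.2500 + 3 × 3.8065 = 27.6696

27.670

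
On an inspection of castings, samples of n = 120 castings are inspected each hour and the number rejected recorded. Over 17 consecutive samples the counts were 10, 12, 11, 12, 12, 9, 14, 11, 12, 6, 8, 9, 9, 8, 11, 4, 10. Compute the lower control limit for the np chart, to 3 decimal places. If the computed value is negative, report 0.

p̄ = Σdᵢ / (k·n) = 168 / (17 × 120) = 0.08235
LCL = np̄ − 3·√(np̄(1−p̄)) = 9.8824 − 3 × 3.0114 = 0.8482

0.848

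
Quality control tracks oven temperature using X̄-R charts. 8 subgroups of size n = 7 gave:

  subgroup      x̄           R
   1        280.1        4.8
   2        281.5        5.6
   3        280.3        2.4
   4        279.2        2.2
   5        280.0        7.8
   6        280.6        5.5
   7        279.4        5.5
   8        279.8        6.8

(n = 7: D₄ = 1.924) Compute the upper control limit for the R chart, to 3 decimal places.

9.764

R̄ = (4.8 + 5.6 + 2.4 + 2.2 + 7.8 + 5.5 + 5.5 + 6.8) / 8 = 40.6000 / 8 = 5.0750
UCL_R = D₄·R̄ = 1.924 × 5.0750 = 9.7643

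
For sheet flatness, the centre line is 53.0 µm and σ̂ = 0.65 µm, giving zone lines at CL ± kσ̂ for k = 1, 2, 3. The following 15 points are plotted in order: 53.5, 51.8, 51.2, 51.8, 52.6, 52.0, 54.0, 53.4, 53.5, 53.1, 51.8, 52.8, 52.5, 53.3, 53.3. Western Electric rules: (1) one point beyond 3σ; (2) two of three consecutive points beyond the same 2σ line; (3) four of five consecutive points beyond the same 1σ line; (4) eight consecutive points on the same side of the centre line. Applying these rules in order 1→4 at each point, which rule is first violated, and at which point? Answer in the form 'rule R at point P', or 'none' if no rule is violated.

Zone of each point (C = within 1σ̂, B = 1σ̂–2σ̂, A = 2σ̂–3σ̂, * = beyond 3σ̂; sign = side of CL): 1:+C, 2:-B, 3:-A, 4:-B, 5:-C, 6:-B, 7:+B, 8:+C, 9:+C, 10:+C, 11:-B, 12:-C, 13:-C, 14:+C, 15:+C
Rule 3 (four of five consecutive points beyond the same 1σ limit) is satisfied at point 6.

rule 3 at point 6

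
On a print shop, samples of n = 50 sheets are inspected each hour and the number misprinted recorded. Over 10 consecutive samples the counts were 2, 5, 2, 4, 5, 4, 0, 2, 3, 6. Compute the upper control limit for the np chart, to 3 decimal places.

p̄ = Σdᵢ / (k·n) = 33 / (10 × 50) = 0.06600
UCL = np̄ + 3·√(np̄(1−p̄)) = 3.3000 + 3 × √(3.3000×0.93400) = 3.3000 + 3 × 1.7556 = 8.5669

8.567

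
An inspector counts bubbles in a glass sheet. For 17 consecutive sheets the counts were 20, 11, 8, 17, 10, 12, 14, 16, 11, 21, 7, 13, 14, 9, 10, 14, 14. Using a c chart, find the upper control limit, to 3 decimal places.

c̄ = (20 + 11 + 8 + 17 + 10 + 12 + 14 + 16 + 11 + 21 + 7 + 13 + 14 + 9 + 10 + 14 + 14) / 17 = 221 / 17 = 13.0000
UCL = c̄ + 3√c̄ = 13.0000 + 3 × √13.0000 = 13.0000 + 3 × 3.6056 = 23.8167

23.817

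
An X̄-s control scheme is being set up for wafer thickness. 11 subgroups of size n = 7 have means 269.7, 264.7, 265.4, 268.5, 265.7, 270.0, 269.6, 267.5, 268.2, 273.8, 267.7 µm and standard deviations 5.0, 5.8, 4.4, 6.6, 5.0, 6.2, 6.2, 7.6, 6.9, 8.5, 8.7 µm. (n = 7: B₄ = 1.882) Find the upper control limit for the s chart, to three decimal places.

12.130

s̄ = (5.0 + 5.8 + 4.4 + 6.6 + 5.0 + 6.2 + 6.2 + 7.6 + 6.9 + 8.5 + 8.7) / 11 = 6.4455
UCL_s = B₄·s̄ = 1.882 × 6.4455 = 12.1303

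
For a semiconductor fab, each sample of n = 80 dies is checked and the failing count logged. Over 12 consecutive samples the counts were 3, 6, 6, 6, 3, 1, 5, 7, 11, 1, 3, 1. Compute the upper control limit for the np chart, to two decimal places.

p̄ = Σdᵢ / (k·n) = 53 / (12 × 80) = 0.05521
UCL = np̄ + 3·√(np̄(1−p̄)) = 4.4167 + 3 × √(4.4167×0.94479) = 4.4167 + 3 × 2.0428 = 10.5449

10.54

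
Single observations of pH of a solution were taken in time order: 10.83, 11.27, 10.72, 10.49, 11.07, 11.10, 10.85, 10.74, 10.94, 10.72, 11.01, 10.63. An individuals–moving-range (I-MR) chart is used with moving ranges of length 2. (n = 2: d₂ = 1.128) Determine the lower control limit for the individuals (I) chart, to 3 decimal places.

X̄ = (10.83 + 11.27 + 10.72 + 10.49 + 11.07 + 11.10 + 10.85 + 10.74 + 10.94 + 10.72 + 11.01 + 10.63) / 12 = 10.8642
Moving ranges: 0.44, 0.55, 0.23, 0.58, 0.03, 0.25, 0.11, 0.20, 0.22, 0.29, 0.38; M̄R̄ = 3.2800 / 11 = 0.2982
LCL = X̄ − 3·M̄R̄/d₂ = 10.8642 − 3 × 0.2982 / 1.128 = 10.0711

10.071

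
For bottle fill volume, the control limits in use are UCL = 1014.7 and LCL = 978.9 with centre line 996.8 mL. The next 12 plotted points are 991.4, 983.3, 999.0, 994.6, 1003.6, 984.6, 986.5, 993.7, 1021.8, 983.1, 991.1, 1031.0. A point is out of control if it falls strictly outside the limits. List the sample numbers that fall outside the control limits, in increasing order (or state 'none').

9, 12

Compare each point to [978.9, 1014.7]: sample 9 = 1021.8 > UCL; sample 12 = 1031.0 > UCL.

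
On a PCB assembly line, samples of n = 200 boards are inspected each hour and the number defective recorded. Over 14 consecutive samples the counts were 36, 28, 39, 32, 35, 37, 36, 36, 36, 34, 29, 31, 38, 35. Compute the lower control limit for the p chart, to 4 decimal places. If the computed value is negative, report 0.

p̄ = Σdᵢ / (k·n) = 482 / (14 × 200) = 0.17214
LCL = p̄ − 3·√(p̄(1−p̄)/n) = 0.17214 − 3 × 0.02669 = 0.09206

0.0921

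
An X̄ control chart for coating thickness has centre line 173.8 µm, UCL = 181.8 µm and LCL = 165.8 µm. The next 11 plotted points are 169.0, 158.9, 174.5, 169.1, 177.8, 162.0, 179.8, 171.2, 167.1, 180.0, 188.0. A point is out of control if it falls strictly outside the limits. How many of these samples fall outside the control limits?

Compare each point to [165.8, 181.8]: sample 2 = 158.9 < LCL; sample 6 = 162.0 < LCL; sample 11 = 188.0 > UCL.

3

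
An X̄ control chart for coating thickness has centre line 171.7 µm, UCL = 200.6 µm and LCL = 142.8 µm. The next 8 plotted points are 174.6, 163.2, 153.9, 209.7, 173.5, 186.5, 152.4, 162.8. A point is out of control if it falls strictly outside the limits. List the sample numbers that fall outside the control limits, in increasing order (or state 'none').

4

Compare each point to [142.8, 200.6]: sample 4 = 209.7 > UCL.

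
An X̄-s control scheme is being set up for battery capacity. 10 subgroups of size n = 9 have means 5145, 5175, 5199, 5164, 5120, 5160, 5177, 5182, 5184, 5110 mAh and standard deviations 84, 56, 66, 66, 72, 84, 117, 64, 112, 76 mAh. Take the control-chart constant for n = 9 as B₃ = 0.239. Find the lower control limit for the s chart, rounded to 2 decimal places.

s̄ = (84 + 56 + 66 + 66 + 72 + 84 + 117 + 64 + 112 + 76) / 10 = 79.7000
LCL_s = B₃·s̄ = 0.239 × 79.7000 = 19.0483

19.05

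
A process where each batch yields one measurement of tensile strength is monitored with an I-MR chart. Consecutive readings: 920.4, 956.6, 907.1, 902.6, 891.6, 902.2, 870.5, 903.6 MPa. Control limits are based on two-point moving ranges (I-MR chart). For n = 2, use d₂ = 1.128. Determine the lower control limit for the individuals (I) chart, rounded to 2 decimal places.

X̄ = (920.4 + 956.6 + 907.1 + 902.6 + 891.6 + 902.2 + 870.5 + 903.6) / 8 = 906.8250
Moving ranges: 36.2, 49.5, 4.5, 11.0, 10.6, 31.7, 33.1; M̄R̄ = 176.6000 / 7 = 25.2286
LCL = X̄ − 3·M̄R̄/d₂ = 906.8250 − 3 × 25.2286 / 1.128 = 839.7277

839.73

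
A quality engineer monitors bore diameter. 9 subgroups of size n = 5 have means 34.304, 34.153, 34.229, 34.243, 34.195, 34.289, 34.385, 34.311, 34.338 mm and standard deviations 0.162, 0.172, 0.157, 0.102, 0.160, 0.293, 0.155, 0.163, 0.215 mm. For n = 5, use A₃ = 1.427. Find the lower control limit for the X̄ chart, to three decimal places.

34.022

X̄̄ = (34.304 + 34.153 + 34.229 + 34.243 + 34.195 + 34.289 + 34.385 + 34.311 + 34.338) / 9 = 34.2719
s̄ = (0.162 + 0.172 + 0.157 + 0.102 + 0.160 + 0.293 + 0.155 + 0.163 + 0.215) / 9 = 0.1754
LCL = X̄̄ − A₃·s̄ = 34.2719 − 1.427 × 0.1754 = 34.0215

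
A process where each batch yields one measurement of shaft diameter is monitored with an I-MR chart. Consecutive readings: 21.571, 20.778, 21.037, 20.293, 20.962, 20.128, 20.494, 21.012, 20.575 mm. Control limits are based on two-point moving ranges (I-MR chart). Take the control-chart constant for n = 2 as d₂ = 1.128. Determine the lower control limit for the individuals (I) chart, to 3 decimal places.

19.225

X̄ = (21.571 + 20.778 + 21.037 + 20.293 + 20.962 + 20.128 + 20.494 + 21.012 + 20.575) / 9 = 20.7611
Moving ranges: 0.793, 0.259, 0.744, 0.669, 0.834, 0.366, 0.518, 0.437; M̄R̄ = 4.6200 / 8 = 0.5775
LCL = X̄ − 3·M̄R̄/d₂ = 20.7611 − 3 × 0.5775 / 1.128 = 19.2252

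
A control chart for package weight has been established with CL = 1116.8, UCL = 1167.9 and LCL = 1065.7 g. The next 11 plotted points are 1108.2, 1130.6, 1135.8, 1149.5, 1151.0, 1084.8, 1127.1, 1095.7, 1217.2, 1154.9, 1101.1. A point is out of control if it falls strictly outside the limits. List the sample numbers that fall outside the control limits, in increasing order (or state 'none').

Compare each point to [1065.7, 1167.9]: sample 9 = 1217.2 > UCL.

9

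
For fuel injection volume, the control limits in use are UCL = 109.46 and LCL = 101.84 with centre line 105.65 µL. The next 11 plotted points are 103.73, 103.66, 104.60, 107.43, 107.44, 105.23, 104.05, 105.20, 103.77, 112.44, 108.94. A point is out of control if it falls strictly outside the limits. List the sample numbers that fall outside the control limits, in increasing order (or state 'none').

10

Compare each point to [101.84, 109.46]: sample 10 = 112.44 > UCL.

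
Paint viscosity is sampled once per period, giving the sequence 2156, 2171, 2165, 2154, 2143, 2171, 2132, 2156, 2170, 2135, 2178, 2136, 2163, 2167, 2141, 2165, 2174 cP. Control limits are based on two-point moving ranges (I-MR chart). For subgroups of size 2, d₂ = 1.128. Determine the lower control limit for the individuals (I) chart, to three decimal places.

X̄ = (2156 + 2171 + 2165 + 2154 + 2143 + 2171 + 2132 + 2156 + 2170 + 2135 + 2178 + 2136 + 2163 + 2167 + 2141 + 2165 + 2174) / 17 = 2157.4706
Moving ranges: 15, 6, 11, 11, 28, 39, 24, 14, 35, 43, 42, 27, 4, 26, 24, 9; M̄R̄ = 358.0000 / 16 = 22.3750
LCL = X̄ − 3·M̄R̄/d₂ = 2157.4706 − 3 × 22.3750 / 1.128 = 2097.9626

2097.963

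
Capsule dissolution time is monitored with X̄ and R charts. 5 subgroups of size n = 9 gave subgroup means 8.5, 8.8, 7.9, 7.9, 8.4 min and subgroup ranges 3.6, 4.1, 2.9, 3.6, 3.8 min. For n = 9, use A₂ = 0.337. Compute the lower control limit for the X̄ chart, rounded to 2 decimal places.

X̄̄ = (8.5 + 8.8 + 7.9 + 7.9 + 8.4) / 5 = 41.5000 / 5 = 8.3000
R̄ = (3.6 + 4.1 + 2.9 + 3.6 + 3.8) / 5 = 18.0000 / 5 = 3.6000
LCL = X̄̄ − A₂·R̄ = 8.3000 − 0.337 × 3.6000 = 7.0868

7.09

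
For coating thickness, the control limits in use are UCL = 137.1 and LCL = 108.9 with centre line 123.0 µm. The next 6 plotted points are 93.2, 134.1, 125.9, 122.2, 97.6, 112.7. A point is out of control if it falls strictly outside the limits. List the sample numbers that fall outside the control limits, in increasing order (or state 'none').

Compare each point to [108.9, 137.1]: sample 1 = 93.2 < LCL; sample 5 = 97.6 < LCL.

1, 5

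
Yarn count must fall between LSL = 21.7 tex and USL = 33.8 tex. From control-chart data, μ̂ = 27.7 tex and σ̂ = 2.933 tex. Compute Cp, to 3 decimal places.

0.688

Cp = (USL − LSL) / (6σ̂) = (33.8 − 21.7) / (6 × 2.933) = 12.1000 / 17.5980 = 0.6876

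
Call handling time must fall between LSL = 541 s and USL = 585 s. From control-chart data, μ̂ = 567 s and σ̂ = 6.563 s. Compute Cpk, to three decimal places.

0.914

Cpu = (USL − μ̂) / (3σ̂) = (585 − 567) / (3 × 6.563) = 0.9142; Cpl = (μ̂ − LSL) / (3σ̂) = (567 − 541) / (3 × 6.563) = 1.3205; Cpk = min(Cpu, Cpl) = 0.9142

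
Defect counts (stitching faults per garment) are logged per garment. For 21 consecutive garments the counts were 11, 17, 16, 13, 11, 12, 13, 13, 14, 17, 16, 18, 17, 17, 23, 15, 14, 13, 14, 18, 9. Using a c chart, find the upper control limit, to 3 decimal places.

c̄ = (11 + 17 + 16 + 13 + 11 + 12 + 13 + 13 + 14 + 17 + 16 + 18 + 17 + 17 + 23 + 15 + 14 + 13 + 14 + 18 + 9) / 21 = 311 / 21 = 14.8095
UCL = c̄ + 3√c̄ = 14.8095 + 3 × √14.8095 = 14.8095 + 3 × 3.8483 = 26.3545

26.354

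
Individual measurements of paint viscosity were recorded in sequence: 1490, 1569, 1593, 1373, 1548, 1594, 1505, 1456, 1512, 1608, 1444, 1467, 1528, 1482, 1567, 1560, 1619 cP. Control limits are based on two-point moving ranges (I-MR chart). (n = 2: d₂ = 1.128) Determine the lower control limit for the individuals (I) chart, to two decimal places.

X̄ = (1490 + 1569 + 1593 + 1373 + 1548 + 1594 + 1505 + 1456 + 1512 + 1608 + 1444 + 1467 + 1528 + 1482 + 1567 + 1560 + 1619) / 17 = 1524.4118
Moving ranges: 79, 24, 220, 175, 46, 89, 49, 56, 96, 164, 23, 61, 46, 85, 7, 59; M̄R̄ = 1279.0000 / 16 = 79.9375
LCL = X̄ − 3·M̄R̄/d₂ = 1524.4118 − 3 × 79.9375 / 1.128 = 1311.8120

1311.81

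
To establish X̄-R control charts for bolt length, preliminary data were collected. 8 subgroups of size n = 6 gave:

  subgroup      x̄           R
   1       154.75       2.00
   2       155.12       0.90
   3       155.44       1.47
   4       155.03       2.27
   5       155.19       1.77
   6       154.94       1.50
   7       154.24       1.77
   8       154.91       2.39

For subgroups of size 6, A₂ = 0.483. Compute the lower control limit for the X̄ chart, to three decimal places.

154.103

X̄̄ = (154.75 + 155.12 + 155.44 + 155.03 + 155.19 + 154.94 + 154.24 + 154.91) / 8 = 1239.6200 / 8 = 154.9525
R̄ = (2.00 + 0.90 + 1.47 + 2.27 + 1.77 + 1.50 + 1.77 + 2.39) / 8 = 14.0700 / 8 = 1.7588
LCL = X̄̄ − A₂·R̄ = 154.9525 − 0.483 × 1.7588 = 154.1030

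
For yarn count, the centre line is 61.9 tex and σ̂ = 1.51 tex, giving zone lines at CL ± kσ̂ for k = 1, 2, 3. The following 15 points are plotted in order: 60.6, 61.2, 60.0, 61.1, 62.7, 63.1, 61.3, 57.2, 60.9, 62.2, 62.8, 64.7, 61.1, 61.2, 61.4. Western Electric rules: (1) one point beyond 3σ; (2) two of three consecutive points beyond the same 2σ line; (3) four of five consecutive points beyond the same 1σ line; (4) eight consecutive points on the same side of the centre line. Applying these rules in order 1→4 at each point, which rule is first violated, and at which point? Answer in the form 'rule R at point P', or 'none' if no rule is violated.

rule 1 at point 8

Zone of each point (C = within 1σ̂, B = 1σ̂–2σ̂, A = 2σ̂–3σ̂, * = beyond 3σ̂; sign = side of CL): 1:-C, 2:-C, 3:-B, 4:-C, 5:+C, 6:+C, 7:-C, 8:-*, 9:-C, 10:+C, 11:+C, 12:+B, 13:-C, 14:-C, 15:-C
Rule 1 (one point beyond the 3σ limits) is satisfied at point 8.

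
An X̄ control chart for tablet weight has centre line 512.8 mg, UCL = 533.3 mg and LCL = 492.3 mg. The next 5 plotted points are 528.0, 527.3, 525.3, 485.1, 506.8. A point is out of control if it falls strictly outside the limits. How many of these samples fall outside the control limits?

1

Compare each point to [492.3, 533.3]: sample 4 = 485.1 < LCL.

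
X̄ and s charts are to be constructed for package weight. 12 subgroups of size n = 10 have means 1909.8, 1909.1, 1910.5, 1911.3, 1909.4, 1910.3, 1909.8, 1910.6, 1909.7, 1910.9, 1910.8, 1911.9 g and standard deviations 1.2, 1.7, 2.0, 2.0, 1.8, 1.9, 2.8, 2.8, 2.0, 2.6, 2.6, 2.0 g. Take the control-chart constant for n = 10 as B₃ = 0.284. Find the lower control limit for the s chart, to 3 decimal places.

0.601

s̄ = (1.2 + 1.7 + 2.0 + 2.0 + 1.8 + 1.9 + 2.8 + 2.8 + 2.0 + 2.6 + 2.6 + 2.0) / 12 = 2.1167
LCL_s = B₃·s̄ = 0.284 × 2.1167 = 0.6011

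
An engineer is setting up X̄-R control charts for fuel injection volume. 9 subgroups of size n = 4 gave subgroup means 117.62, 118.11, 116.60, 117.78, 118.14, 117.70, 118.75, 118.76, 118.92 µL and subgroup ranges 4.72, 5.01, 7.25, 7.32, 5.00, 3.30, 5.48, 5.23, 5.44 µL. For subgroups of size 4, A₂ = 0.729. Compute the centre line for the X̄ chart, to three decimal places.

X̄̄ = (117.62 + 118.11 + 116.60 + 117.78 + 118.14 + 117.70 + 118.75 + 118.76 + 118.92) / 9 = 1062.3800 / 9 = 118.0422
CL = X̄̄ = 118.0422

118.042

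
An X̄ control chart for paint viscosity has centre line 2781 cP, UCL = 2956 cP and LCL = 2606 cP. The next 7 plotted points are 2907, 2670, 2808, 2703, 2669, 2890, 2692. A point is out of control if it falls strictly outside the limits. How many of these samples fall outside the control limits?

0

All 7 points lie within [2606, 2956].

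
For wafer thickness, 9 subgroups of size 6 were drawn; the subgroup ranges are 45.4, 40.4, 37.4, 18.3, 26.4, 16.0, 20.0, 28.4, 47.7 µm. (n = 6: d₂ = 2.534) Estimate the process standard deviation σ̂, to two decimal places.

R̄ = (45.4 + 40.4 + 37.4 + 18.3 + 26.4 + 16.0 + 20.0 + 28.4 + 47.7) / 9 = 31.1111
σ̂ = R̄ / d₂ = 31.1111 / 2.534 = 12.2775

12.28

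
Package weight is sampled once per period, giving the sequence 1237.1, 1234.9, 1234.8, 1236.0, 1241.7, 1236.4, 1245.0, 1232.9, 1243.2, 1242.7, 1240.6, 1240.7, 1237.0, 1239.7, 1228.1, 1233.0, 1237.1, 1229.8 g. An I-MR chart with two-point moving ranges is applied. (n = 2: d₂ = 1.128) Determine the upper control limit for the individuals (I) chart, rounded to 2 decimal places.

X̄ = (1237.1 + 1234.9 + 1234.8 + 1236.0 + 1241.7 + 1236.4 + 1245.0 + 1232.9 + 1243.2 + 1242.7 + 1240.6 + 1240.7 + 1237.0 + 1239.7 + 1228.1 + 1233.0 + 1237.1 + 1229.8) / 18 = 1237.2611
Moving ranges: 2.2, 0.1, 1.2, 5.7, 5.3, 8.6, 12.1, 10.3, 0.5, 2.1, 0.1, 3.7, 2.7, 11.6, 4.9, 4.1, 7.3; M̄R̄ = 82.5000 / 17 = 4.8529
UCL = X̄ + 3·M̄R̄/d₂ = 1237.2611 + 3 × 4.8529 / 1.128 = 1250.1679

1250.17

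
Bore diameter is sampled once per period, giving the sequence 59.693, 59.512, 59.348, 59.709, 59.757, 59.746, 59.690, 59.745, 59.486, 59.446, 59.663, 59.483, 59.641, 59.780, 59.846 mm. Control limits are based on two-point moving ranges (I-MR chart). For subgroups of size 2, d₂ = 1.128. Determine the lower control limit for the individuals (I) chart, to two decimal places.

X̄ = (59.693 + 59.512 + 59.348 + 59.709 + 59.757 + 59.746 + 59.690 + 59.745 + 59.486 + 59.446 + 59.663 + 59.483 + 59.641 + 59.780 + 59.846) / 15 = 59.6363
Moving ranges: 0.181, 0.164, 0.361, 0.048, 0.011, 0.056, 0.055, 0.259, 0.040, 0.217, 0.180, 0.158, 0.139, 0.066; M̄R̄ = 1.9350 / 14 = 0.1382
LCL = X̄ − 3·M̄R̄/d₂ = 59.6363 − 3 × 0.1382 / 1.128 = 59.2687

59.27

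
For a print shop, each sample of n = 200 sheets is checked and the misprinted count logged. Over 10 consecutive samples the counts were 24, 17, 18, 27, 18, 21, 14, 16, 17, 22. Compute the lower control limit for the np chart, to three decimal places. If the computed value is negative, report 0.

p̄ = Σdᵢ / (k·n) = 194 / (10 × 200) = 0.09700
LCL = np̄ − 3·√(np̄(1−p̄)) = 19.4000 − 3 × 4.1855 = 6.8436

6.844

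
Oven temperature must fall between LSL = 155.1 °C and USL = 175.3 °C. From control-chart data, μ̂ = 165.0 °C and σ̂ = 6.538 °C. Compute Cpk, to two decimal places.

0.50

Cpu = (USL − μ̂) / (3σ̂) = (175.3 − 165.0) / (3 × 6.538) = 0.5251; Cpl = (μ̂ − LSL) / (3σ̂) = (165.0 − 155.1) / (3 × 6.538) = 0.5047; Cpk = min(Cpu, Cpl) = 0.5047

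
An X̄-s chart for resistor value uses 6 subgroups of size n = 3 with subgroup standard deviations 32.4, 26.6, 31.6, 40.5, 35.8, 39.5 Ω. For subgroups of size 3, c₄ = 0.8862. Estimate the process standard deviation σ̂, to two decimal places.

s̄ = (32.4 + 26.6 + 31.6 + 40.5 + 35.8 + 39.5) / 6 = 34.4000
σ̂ = s̄ / c₄ = 34.4000 / 0.8862 = 38.8174

38.82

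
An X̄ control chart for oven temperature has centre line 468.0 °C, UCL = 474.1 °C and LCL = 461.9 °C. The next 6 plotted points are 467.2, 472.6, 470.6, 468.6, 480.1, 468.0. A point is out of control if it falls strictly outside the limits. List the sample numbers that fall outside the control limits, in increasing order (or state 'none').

5

Compare each point to [461.9, 474.1]: sample 5 = 480.1 > UCL.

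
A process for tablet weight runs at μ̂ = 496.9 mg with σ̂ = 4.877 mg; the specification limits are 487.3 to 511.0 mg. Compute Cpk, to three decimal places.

Cpu = (USL − μ̂) / (3σ̂) = (511.0 − 496.9) / (3 × 4.877) = 0.9637; Cpl = (μ̂ − LSL) / (3σ̂) = (496.9 − 487.3) / (3 × 4.877) = 0.6561; Cpk = min(Cpu, Cpl) = 0.6561

0.656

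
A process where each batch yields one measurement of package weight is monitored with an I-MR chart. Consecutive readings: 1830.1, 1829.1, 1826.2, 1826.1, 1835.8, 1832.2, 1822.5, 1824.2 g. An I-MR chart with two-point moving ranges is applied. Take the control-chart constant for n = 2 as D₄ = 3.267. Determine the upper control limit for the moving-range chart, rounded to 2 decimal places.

13.39

Moving ranges: 1.0, 2.9, 0.1, 9.7, 3.6, 9.7, 1.7; M̄R̄ = 28.7000 / 7 = 4.1000
UCL_MR = D₄·M̄R̄ = 3.267 × 4.1000 = 13.3947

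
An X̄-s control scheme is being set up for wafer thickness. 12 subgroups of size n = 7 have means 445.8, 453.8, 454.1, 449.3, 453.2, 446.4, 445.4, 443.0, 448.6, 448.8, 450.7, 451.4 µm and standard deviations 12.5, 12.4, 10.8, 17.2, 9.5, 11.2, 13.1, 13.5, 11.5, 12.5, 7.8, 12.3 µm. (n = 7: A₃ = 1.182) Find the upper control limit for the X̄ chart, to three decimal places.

463.422

X̄̄ = (445.8 + 453.8 + 454.1 + 449.3 + 453.2 + 446.4 + 445.4 + 443.0 + 448.6 + 448.8 + 450.7 + 451.4) / 12 = 449.2083
s̄ = (12.5 + 12.4 + 10.8 + 17.2 + 9.5 + 11.2 + 13.1 + 13.5 + 11.5 + 12.5 + 7.8 + 12.3) / 12 = 12.0250
UCL = X̄̄ + A₃·s̄ = 449.2083 + 1.182 × 12.0250 = 463.4219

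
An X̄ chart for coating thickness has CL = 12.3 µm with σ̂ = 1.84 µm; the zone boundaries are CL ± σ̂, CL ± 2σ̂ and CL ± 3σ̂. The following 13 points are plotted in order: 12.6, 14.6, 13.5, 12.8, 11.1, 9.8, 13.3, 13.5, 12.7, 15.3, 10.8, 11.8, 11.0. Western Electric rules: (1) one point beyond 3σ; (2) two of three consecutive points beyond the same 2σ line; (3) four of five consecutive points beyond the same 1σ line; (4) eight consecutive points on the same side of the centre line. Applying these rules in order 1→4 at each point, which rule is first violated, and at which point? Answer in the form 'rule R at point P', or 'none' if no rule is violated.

Zone of each point (C = within 1σ̂, B = 1σ̂–2σ̂, A = 2σ̂–3σ̂, * = beyond 3σ̂; sign = side of CL): 1:+C, 2:+B, 3:+C, 4:+C, 5:-C, 6:-B, 7:+C, 8:+C, 9:+C, 10:+B, 11:-C, 12:-C, 13:-C
No rule fires across all 13 points.

none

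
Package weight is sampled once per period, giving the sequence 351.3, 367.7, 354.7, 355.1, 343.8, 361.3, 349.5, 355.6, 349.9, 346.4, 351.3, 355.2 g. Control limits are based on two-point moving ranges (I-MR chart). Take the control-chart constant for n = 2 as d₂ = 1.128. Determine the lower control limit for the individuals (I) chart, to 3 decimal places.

X̄ = (351.3 + 367.7 + 354.7 + 355.1 + 343.8 + 361.3 + 349.5 + 355.6 + 349.9 + 346.4 + 351.3 + 355.2) / 12 = 353.4833
Moving ranges: 16.4, 13.0, 0.4, 11.3, 17.5, 11.8, 6.1, 5.7, 3.5, 4.9, 3.9; M̄R̄ = 94.5000 / 11 = 8.5909
LCL = X̄ − 3·M̄R̄/d₂ = 353.4833 − 3 × 8.5909 / 1.128 = 330.6352

330.635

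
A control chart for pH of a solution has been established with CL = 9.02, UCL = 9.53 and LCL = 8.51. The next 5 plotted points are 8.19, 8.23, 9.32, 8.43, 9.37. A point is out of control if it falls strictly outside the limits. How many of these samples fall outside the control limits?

3

Compare each point to [8.51, 9.53]: sample 1 = 8.19 < LCL; sample 2 = 8.23 < LCL; sample 4 = 8.43 < LCL.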